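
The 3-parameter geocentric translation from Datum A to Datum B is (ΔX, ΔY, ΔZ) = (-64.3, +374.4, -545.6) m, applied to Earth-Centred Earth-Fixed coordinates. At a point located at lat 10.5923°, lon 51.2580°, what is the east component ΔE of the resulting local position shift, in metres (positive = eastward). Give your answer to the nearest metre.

ΔE = 284 m

The local east axis at (φ, λ) is (−sin λ, cos λ, 0), so ΔE = −sin(51.2580°)·(-64.3) + cos(51.2580°)·374.4 = 284.46 m.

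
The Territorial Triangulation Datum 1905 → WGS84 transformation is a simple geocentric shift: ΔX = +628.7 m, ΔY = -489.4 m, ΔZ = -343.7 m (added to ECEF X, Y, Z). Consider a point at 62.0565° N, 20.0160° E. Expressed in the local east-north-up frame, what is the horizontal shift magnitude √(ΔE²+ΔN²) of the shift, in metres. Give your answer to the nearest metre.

861 m

At φ = 62.0565°, λ = 20.0160°: sin φ = 0.883410, cos φ = 0.468601, sin λ = 0.342283, cos λ = 0.939597.
ΔE = −sin λ·ΔX + cos λ·ΔY = −(0.342283)·(628.7) + (0.939597)·(-489.4) = -675.03 m.
ΔN = −sin φ cos λ·ΔX − sin φ sin λ·ΔY + cos φ·ΔZ = −(0.883410)(0.939597)(628.7) − (0.883410)(0.342283)(-489.4) + (0.468601)(-343.7) = -534.93 m.
Horizontal magnitude = √(ΔE² + ΔN²) = √((-675.03)² + (-534.93)²) = 861.29 m.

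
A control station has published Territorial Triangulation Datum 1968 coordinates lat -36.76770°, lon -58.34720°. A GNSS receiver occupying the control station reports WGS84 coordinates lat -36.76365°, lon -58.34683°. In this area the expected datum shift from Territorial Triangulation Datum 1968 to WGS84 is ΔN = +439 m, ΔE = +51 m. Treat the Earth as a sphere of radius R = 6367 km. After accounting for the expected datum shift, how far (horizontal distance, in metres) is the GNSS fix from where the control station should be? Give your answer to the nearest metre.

Observed coordinate differences: Δφ = +0.00405°, Δλ = +0.00037°.
Converting to metres (1° lat = 111125 m, cos φ = 0.801069): observed ΔN = 450.1 m, observed ΔE = 32.9 m.
Subtracting the expected shift leaves a residual of 450.1 − (439) = 11.1 m north and 32.9 − (51) = -18.1 m east.
Residual distance = √(11.1² + (-18.1)²) = 21.2 m.

21 m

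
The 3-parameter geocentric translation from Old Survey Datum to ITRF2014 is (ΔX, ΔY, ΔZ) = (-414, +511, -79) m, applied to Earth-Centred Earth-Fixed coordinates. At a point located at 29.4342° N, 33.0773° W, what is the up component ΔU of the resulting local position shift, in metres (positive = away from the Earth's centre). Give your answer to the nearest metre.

ΔU = -584 m

At φ = 29.4342°, λ = -33.0773°: sin φ = 0.491424, cos φ = 0.870921, sin λ = -0.545770, cos λ = 0.837935.
ΔU = cos φ cos λ·ΔX + cos φ sin λ·ΔY + sin φ·ΔZ = (0.870921)(0.837935)(-414) + (0.870921)(-0.545770)(511) + (0.491424)(-79) = -583.84 m.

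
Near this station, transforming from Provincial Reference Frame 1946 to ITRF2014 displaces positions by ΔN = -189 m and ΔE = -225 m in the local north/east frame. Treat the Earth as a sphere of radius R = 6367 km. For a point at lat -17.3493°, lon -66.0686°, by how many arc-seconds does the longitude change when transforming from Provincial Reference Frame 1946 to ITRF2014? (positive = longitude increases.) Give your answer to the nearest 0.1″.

At latitude -17.3493°, cos φ = 0.954505.
One radian of longitude at latitude φ spans R cos φ, so Δλ = ΔE / (R cos φ) = -225.0 / (6367000 × 0.954505) = -3.7023e-05 rad = -7.637″.

Δλ = -7.6″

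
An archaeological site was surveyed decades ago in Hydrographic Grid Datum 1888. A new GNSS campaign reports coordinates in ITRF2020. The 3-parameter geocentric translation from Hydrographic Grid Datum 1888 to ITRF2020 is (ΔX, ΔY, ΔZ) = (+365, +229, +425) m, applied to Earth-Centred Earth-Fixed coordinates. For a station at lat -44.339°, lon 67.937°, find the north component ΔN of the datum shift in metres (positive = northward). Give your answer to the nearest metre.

ΔN = 548 m

At φ = -44.339°, λ = 67.937°: sin φ = -0.698902, cos φ = 0.715217, sin λ = 0.926771, cos λ = 0.375626.
ΔN = −sin φ cos λ·ΔX − sin φ sin λ·ΔY + cos φ·ΔZ = −(-0.698902)(0.375626)(365) − (-0.698902)(0.926771)(229) + (0.715217)(425) = 548.12 m.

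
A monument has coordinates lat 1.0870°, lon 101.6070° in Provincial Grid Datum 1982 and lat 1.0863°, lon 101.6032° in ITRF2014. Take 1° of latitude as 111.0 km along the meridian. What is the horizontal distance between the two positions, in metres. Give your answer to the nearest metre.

Δφ = 1.0863° − 1.0870° = -0.0007°; Δλ = 101.6032° − 101.6070° = -0.0038°.
ΔN = Δφ × 111000 = -77.7 m; ΔE = Δλ × 111000 × cos(1.0870°) = -0.0038 × 111000 × 0.999820 = -421.7 m.
Distance = √(ΔE² + ΔN²) = √((-421.7)² + (-77.7)²) = 428.8 m.

429 m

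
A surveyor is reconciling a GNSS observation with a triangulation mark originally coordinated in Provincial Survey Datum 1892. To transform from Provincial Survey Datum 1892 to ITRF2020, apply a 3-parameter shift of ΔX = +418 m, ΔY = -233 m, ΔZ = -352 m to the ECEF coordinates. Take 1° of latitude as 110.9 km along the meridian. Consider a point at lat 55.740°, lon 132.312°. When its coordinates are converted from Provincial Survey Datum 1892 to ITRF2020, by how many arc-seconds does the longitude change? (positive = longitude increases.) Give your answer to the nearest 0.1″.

sin φ = 0.826492, cos φ = 0.562949, sin λ = 0.739490, cos λ = -0.673167.
East component: ΔE = −sin λ·ΔX + cos λ·ΔY = −(0.739490)(418) + (-0.673167)(-233) = -152.26 m.
1° of latitude spans 110900 m; at latitude φ, 1° of longitude spans that × cos φ = 62431.1 m, so Δλ = -152.26 / 62431.1 × 3600 = -8.780″.

Δλ = -8.8″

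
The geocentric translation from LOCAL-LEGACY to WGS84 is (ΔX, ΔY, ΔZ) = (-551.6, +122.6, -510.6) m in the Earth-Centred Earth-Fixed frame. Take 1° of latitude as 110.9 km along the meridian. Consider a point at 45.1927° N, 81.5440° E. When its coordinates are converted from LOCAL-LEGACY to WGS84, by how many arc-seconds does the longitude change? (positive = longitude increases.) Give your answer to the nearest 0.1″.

Δλ = 26.0″

sin φ = 0.709481, cos φ = 0.704725, sin λ = 0.989129, cos λ = 0.147050.
East component: ΔE = −sin λ·ΔX + cos λ·ΔY = −(0.989129)(-551.6) + (0.147050)(122.6) = 563.63 m.
1° of latitude spans 110900 m; at latitude φ, 1° of longitude spans that × cos φ = 78154.0 m, so Δλ = 563.63 / 78154.0 × 3600 = 25.963″.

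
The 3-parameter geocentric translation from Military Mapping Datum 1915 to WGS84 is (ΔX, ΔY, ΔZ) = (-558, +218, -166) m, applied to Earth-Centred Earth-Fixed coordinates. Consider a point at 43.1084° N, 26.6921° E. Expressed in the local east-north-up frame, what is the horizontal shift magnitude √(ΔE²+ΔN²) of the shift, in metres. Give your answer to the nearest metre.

471 m

The local east axis at (φ, λ) is (−sin λ, cos λ, 0), so ΔE = −sin(26.6921°)·(-558) + cos(26.6921°)·218 = 445.42 m.
The local north axis is (−sin φ cos λ, −sin φ sin λ, cos φ), giving ΔN = 340.690 − 66.920 − 121.190 = 152.58 m.
Horizontal magnitude = √(ΔE² + ΔN²) = √(445.42² + 152.58²) = 470.83 m.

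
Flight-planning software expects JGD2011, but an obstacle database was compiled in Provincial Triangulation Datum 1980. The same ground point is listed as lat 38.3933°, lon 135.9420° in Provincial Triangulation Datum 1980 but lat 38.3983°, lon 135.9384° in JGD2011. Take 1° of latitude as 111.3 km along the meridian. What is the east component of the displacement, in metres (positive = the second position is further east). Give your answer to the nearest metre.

ΔE = -314 m

Δφ = 38.3983° − 38.3933° = +0.0050°; Δλ = 135.9384° − 135.9420° = -0.0036°.
ΔN = Δφ × 111300 = 556.5 m; ΔE = Δλ × 111300 × cos(38.3933°) = -0.0036 × 111300 × 0.783766 = -314.0 m.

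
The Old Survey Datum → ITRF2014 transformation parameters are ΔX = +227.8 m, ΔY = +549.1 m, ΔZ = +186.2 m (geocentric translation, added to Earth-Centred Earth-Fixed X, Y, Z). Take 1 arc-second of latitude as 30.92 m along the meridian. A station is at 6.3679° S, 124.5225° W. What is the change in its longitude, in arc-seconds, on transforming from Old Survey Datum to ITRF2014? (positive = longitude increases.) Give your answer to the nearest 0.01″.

sin φ = -0.110912, cos φ = 0.993830, sin λ = -0.823904, cos λ = -0.566730.
East component: ΔE = −sin λ·ΔX + cos λ·ΔY = −(-0.823904)(227.8) + (-0.566730)(549.1) = -123.51 m.
1° of latitude spans 3600 × 30.92 = 111312 m; at latitude φ, 1° of longitude spans that × cos φ = 110625.2 m, so Δλ = -123.51 / 110625.2 × 3600 = -4.019″.

Δλ = -4.02″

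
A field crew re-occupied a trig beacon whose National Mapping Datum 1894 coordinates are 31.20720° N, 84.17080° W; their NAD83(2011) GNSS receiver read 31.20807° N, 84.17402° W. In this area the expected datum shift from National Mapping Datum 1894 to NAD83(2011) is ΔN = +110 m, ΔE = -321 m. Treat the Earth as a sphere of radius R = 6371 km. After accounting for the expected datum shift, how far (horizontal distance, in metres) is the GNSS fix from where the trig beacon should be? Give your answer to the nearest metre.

Observed coordinate differences: Δφ = +0.00087°, Δλ = -0.00322°.
Converting to metres (1° lat = 111195 m, cos φ = 0.855299): observed ΔN = 96.7 m, observed ΔE = -306.2 m.
Subtracting the expected shift leaves a residual of 96.7 − (110) = -13.3 m north and -306.2 − (-321) = 14.8 m east.
Residual distance = √((-13.3)² + 14.8²) = 19.8 m.

20 m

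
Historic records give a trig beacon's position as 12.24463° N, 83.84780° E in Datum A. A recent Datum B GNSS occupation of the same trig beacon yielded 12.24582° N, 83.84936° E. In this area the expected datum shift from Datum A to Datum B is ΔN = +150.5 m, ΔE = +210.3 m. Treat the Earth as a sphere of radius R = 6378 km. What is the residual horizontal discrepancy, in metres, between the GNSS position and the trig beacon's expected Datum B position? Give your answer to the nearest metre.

44 m

Observed coordinate differences: Δφ = +0.00119°, Δλ = +0.00156°.
Converting to metres (1° lat = 111317 m, cos φ = 0.977251): observed ΔN = 132.5 m, observed ΔE = 169.7 m.
Subtracting the expected shift leaves a residual of 132.5 − (150.5) = -18.0 m north and 169.7 − (210.3) = -40.6 m east.
Residual distance = √((-18.0)² + (-40.6)²) = 44.4 m.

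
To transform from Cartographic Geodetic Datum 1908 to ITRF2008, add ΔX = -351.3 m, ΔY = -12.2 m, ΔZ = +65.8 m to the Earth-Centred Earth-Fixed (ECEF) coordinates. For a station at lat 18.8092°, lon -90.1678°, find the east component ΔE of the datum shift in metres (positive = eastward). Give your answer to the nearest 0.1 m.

ΔE = -351.3 m

At φ = 18.8092°, λ = -90.1678°: sin φ = 0.322418, cos φ = 0.946598, sin λ = -0.999996, cos λ = -0.002929.
ΔE = −sin λ·ΔX + cos λ·ΔY = −(-0.999996)·(-351.3) + (-0.002929)·(-12.2) = -351.26 m.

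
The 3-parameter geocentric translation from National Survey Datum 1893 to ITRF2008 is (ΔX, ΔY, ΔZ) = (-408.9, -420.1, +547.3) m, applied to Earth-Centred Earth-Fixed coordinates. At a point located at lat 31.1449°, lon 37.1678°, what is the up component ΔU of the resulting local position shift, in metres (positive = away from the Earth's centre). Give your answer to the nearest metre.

ΔU = -213 m

The local up (radial) axis is (cos φ cos λ, cos φ sin λ, sin φ), giving ΔU = -278.874 − 217.221 + 283.066 = -213.03 m.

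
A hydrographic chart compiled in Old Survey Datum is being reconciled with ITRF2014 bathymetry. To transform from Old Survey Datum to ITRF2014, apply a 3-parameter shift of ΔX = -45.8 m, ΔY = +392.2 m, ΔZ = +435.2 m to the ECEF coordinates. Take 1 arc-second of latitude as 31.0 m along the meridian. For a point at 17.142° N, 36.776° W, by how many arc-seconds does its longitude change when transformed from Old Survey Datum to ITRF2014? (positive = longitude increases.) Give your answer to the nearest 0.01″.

sin φ = 0.294741, cos φ = 0.955577, sin λ = -0.598688, cos λ = 0.800982.
East component: ΔE = −sin λ·ΔX + cos λ·ΔY = −(-0.598688)(-45.8) + (0.800982)(392.2) = 286.73 m.
1° of latitude spans 3600 × 31.00 = 111600 m; at latitude φ, 1° of longitude spans that × cos φ = 106642.4 m, so Δλ = 286.73 / 106642.4 × 3600 = 9.679″.

Δλ = 9.68″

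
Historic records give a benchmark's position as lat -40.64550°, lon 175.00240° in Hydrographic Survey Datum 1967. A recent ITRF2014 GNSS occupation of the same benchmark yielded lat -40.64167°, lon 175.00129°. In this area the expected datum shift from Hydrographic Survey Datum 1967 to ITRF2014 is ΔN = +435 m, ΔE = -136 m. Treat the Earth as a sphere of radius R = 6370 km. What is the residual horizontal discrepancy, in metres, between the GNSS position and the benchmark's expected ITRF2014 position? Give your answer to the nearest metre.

43 m

Observed coordinate differences: Δφ = +0.00383°, Δλ = -0.00111°.
Converting to metres (1° lat = 111177 m, cos φ = 0.758754): observed ΔN = 425.8 m, observed ΔE = -93.6 m.
Subtracting the expected shift leaves a residual of 425.8 − (435) = -9.2 m north and -93.6 − (-136) = 42.4 m east.
Residual distance = √((-9.2)² + 42.4²) = 43.3 m.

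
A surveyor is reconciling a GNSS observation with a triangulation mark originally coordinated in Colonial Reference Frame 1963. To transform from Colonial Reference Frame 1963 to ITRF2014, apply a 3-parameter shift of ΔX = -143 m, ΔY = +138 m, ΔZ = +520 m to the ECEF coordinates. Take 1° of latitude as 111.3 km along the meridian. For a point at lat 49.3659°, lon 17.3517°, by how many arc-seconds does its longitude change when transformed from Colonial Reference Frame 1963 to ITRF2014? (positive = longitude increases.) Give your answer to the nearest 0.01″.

sin φ = 0.758884, cos φ = 0.651226, sin λ = 0.298236, cos λ = 0.954492.
East component: ΔE = −sin λ·ΔX + cos λ·ΔY = −(0.298236)(-143) + (0.954492)(138) = 174.37 m.
1° of latitude spans 111300 m; at latitude φ, 1° of longitude spans that × cos φ = 72481.5 m, so Δλ = 174.37 / 72481.5 × 3600 = 8.660″.

Δλ = 8.66″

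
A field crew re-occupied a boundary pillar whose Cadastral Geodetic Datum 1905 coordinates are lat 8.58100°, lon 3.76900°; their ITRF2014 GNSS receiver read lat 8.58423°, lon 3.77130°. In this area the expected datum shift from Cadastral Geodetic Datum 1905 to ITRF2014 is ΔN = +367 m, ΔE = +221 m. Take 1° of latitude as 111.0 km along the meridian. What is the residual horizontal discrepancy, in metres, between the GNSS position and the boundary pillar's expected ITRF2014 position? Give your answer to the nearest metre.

33 m

Observed coordinate differences: Δφ = +0.00323°, Δλ = +0.00230°.
Converting to metres (1° lat = 111000 m, cos φ = 0.988806): observed ΔN = 358.5 m, observed ΔE = 252.4 m.
Subtracting the expected shift leaves a residual of 358.5 − (367) = -8.5 m north and 252.4 − (221) = 31.4 m east.
Residual distance = √((-8.5)² + 31.4²) = 32.6 m.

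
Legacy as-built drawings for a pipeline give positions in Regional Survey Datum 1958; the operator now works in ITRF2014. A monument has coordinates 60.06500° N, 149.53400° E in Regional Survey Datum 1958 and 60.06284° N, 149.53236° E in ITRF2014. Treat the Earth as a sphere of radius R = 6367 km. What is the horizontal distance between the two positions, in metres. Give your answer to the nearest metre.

Δφ = 60.06284° − 60.06500° = -0.00216°; Δλ = 149.53236° − 149.53400° = -0.00164°.
1° along a meridian = πR/180 = 111125 m.
ΔN = Δφ × 111125 = -240.0 m; ΔE = Δλ × 111125 × cos(60.06500°) = -0.00164 × 111125 × 0.499017 = -90.9 m.
Distance = √(ΔE² + ΔN²) = √((-90.9)² + (-240.0)²) = 256.7 m.

257 m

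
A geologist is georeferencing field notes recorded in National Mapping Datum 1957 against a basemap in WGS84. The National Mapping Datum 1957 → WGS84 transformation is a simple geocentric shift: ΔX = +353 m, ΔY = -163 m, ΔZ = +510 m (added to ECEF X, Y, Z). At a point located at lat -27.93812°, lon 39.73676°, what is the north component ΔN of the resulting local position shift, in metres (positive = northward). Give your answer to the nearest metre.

ΔN = 529 m

At φ = -27.93812°, λ = 39.73676°: sin φ = -0.468518, cos φ = 0.883454, sin λ = 0.639261, cos λ = 0.768990.
ΔN = −sin φ cos λ·ΔX − sin φ sin λ·ΔY + cos φ·ΔZ = −(-0.468518)(0.768990)(353) − (-0.468518)(0.639261)(-163) + (0.883454)(510) = 528.92 m.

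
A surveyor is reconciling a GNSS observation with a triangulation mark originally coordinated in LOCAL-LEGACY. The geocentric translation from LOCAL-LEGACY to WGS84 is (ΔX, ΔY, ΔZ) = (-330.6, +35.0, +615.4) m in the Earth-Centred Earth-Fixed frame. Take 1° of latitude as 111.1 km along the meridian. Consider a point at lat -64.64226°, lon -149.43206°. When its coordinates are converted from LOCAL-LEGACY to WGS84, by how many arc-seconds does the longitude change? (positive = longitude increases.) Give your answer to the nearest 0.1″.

Δλ = -15.0″

sin φ = -0.903651, cos φ = 0.428269, sin λ = -0.508560, cos λ = -0.861027.
East component: ΔE = −sin λ·ΔX + cos λ·ΔY = −(-0.508560)(-330.6) + (-0.861027)(35.0) = -198.27 m.
1° of latitude spans 111100 m; at latitude φ, 1° of longitude spans that × cos φ = 47580.7 m, so Δλ = -198.27 / 47580.7 × 3600 = -15.001″.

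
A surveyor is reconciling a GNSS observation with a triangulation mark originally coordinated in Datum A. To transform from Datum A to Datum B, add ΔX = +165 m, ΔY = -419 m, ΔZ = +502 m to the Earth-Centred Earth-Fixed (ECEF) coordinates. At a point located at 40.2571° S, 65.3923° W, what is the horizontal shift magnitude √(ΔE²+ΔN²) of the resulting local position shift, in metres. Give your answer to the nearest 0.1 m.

The local east axis at (φ, λ) is (−sin λ, cos λ, 0), so ΔE = −sin(-65.3923°)·165 + cos(-65.3923°)·(-419) = -24.46 m.
The local north axis is (−sin φ cos λ, −sin φ sin λ, cos φ), giving ΔN = 44.399 + 246.175 + 383.103 = 673.68 m.
Horizontal magnitude = √(ΔE² + ΔN²) = √((-24.46)² + 673.68²) = 674.12 m.

674.1 m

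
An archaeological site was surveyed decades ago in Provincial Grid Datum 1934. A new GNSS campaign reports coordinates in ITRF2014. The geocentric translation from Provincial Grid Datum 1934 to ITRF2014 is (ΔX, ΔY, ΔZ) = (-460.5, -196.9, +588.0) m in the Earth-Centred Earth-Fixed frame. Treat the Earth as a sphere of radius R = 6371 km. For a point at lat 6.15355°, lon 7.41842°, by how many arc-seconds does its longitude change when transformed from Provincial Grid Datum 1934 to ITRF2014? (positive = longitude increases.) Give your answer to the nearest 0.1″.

Δλ = -4.4″

sin φ = 0.107193, cos φ = 0.994238, sin λ = 0.129114, cos λ = 0.991630.
East component: ΔE = −sin λ·ΔX + cos λ·ΔY = −(0.129114)(-460.5) + (0.991630)(-196.9) = -135.79 m.
1° of latitude spans πR/180 = 111195 m; at latitude φ, 1° of longitude spans that × cos φ = 110554.2 m, so Δλ = -135.79 / 110554.2 × 3600 = -4.422″.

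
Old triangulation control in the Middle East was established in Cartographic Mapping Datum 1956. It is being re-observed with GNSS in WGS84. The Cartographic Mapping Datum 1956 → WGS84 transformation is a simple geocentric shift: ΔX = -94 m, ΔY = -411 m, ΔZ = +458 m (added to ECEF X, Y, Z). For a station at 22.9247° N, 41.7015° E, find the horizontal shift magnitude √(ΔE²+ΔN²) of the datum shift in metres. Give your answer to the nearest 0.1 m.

607.0 m

The local east axis at (φ, λ) is (−sin λ, cos λ, 0), so ΔE = −sin(41.7015°)·(-94) + cos(41.7015°)·(-411) = -244.33 m.
The local north axis is (−sin φ cos λ, −sin φ sin λ, cos φ), giving ΔN = 27.338 + 106.502 + 421.826 = 555.67 m.
Horizontal magnitude = √(ΔE² + ΔN²) = √((-244.33)² + 555.67²) = 607.01 m.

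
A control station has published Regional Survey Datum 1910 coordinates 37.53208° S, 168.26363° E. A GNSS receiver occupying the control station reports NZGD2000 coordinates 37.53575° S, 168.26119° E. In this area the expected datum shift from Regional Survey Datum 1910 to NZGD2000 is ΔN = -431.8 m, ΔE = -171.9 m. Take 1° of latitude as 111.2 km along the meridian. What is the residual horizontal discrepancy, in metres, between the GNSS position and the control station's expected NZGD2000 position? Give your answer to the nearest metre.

Observed coordinate differences: Δφ = -0.00367°, Δλ = -0.00244°.
Converting to metres (1° lat = 111200 m, cos φ = 0.793012): observed ΔN = -408.1 m, observed ΔE = -215.2 m.
Subtracting the expected shift leaves a residual of -408.1 − (-431.8) = 23.7 m north and -215.2 − (-171.9) = -43.3 m east.
Residual distance = √(23.7² + (-43.3)²) = 49.3 m.

49 m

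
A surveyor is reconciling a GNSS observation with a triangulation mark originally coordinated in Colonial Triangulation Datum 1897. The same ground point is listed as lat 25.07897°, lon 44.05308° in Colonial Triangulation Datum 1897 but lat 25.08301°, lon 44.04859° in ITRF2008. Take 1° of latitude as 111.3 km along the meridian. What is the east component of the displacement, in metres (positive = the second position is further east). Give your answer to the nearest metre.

ΔE = -453 m

Δφ = 25.08301° − 25.07897° = +0.00404°; Δλ = 44.04859° − 44.05308° = -0.00449°.
ΔN = Δφ × 111300 = 449.7 m; ΔE = Δλ × 111300 × cos(25.07897°) = -0.00449 × 111300 × 0.905724 = -452.6 m.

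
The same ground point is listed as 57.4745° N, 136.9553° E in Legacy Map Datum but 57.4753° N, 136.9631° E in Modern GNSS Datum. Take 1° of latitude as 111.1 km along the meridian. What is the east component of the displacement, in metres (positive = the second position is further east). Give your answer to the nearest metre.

ΔE = 466 m

Δφ = 57.4753° − 57.4745° = +0.0008°; Δλ = 136.9631° − 136.9553° = +0.0078°.
ΔN = Δφ × 111100 = 88.9 m; ΔE = Δλ × 111100 × cos(57.4745°) = +0.0078 × 111100 × 0.537675 = 465.9 m.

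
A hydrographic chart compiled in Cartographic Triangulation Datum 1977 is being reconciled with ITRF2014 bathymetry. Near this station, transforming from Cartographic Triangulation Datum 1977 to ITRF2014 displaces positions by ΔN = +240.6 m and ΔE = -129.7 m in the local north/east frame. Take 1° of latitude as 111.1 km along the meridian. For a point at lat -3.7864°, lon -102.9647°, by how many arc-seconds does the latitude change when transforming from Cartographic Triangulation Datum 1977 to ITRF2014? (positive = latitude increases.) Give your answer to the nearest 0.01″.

Δφ = 7.80″

1° of latitude = 111.1 km, so Δφ = 240.6 / 111100 = 0.0021656° = 7.796″.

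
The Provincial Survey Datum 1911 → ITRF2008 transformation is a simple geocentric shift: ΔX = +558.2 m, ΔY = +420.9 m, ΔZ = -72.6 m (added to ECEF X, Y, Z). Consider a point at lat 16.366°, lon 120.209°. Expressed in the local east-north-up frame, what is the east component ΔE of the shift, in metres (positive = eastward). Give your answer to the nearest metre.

The local east axis at (φ, λ) is (−sin λ, cos λ, 0), so ΔE = −sin(120.209°)·558.2 + cos(120.209°)·420.9 = -694.17 m.

ΔE = -694 m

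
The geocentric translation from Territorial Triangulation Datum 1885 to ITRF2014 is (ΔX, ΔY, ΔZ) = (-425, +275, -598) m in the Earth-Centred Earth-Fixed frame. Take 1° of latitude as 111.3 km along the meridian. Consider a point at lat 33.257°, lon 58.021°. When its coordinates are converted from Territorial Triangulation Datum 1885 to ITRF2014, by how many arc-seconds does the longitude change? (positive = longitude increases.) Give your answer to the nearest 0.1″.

sin φ = 0.548395, cos φ = 0.836219, sin λ = 0.848242, cos λ = 0.529608.
East component: ΔE = −sin λ·ΔX + cos λ·ΔY = −(0.848242)(-425) + (0.529608)(275) = 506.15 m.
1° of latitude spans 111300 m; at latitude φ, 1° of longitude spans that × cos φ = 93071.2 m, so Δλ = 506.15 / 93071.2 × 3600 = 19.578″.

Δλ = 19.6″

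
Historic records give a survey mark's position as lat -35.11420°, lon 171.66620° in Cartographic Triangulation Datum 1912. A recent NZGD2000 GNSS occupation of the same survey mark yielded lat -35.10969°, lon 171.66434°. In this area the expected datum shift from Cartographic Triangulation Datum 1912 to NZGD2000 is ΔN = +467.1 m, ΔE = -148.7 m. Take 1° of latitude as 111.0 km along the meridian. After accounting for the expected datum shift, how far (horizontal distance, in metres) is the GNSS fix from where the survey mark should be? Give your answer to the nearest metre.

Observed coordinate differences: Δφ = +0.00451°, Δλ = -0.00186°.
Converting to metres (1° lat = 111000 m, cos φ = 0.818007): observed ΔN = 500.6 m, observed ΔE = -168.9 m.
Subtracting the expected shift leaves a residual of 500.6 − (467.1) = 33.5 m north and -168.9 − (-148.7) = -20.2 m east.
Residual distance = √(33.5² + (-20.2)²) = 39.1 m.

39 m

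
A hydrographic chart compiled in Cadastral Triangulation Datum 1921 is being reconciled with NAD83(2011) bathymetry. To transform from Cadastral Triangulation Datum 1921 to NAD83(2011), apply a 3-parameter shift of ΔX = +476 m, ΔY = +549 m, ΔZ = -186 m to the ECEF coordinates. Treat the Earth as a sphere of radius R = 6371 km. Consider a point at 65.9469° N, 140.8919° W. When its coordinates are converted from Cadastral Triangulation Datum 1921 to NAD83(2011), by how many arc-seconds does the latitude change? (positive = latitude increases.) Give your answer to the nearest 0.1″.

Δφ = 18.7″

sin φ = 0.913168, cos φ = 0.407583, sin λ = -0.630786, cos λ = -0.775957.
North component: ΔN = −sin φ cos λ·ΔX − sin φ sin λ·ΔY + cos φ·ΔZ = −(0.913168)(-0.775957)(476) − (0.913168)(-0.630786)(549) + (0.407583)(-186) = 577.70 m.
1° of latitude spans πR/180 = 111195 m, so Δφ = 577.70 / 111195 × 3600 = 18.704″.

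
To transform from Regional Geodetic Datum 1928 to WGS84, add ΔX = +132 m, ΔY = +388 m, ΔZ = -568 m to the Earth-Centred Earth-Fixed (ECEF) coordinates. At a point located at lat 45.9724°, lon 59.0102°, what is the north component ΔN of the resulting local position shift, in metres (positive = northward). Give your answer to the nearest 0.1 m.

ΔN = -682.8 m

The local north axis is (−sin φ cos λ, −sin φ sin λ, cos φ), giving ΔN = -48.867 − 239.153 − 394.763 = -682.78 m.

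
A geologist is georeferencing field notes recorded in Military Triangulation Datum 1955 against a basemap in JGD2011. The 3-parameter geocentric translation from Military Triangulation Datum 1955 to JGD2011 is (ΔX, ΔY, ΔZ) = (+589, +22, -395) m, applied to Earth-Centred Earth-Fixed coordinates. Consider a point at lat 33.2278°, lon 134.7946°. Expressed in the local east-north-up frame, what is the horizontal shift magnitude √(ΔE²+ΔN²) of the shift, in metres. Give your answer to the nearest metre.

At φ = 33.2278°, λ = 134.7946°: sin φ = 0.547969, cos φ = 0.836499, sin λ = 0.709637, cos λ = -0.704567.
ΔE = −sin λ·ΔX + cos λ·ΔY = −(0.709637)·(589) + (-0.704567)·(22) = -433.48 m.
ΔN = −sin φ cos λ·ΔX − sin φ sin λ·ΔY + cos φ·ΔZ = −(0.547969)(-0.704567)(589) − (0.547969)(0.709637)(22) + (0.836499)(-395) = -111.57 m.
Horizontal magnitude = √(ΔE² + ΔN²) = √((-433.48)² + (-111.57)²) = 447.60 m.

448 m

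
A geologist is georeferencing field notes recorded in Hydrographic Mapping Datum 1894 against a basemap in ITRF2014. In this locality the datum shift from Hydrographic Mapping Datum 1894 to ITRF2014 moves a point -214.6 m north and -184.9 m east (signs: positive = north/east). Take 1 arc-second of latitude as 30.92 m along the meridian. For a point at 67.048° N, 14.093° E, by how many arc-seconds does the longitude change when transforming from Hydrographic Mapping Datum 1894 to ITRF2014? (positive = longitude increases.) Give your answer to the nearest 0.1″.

Δλ = -15.3″

At latitude 67.048°, cos φ = 0.389960.
1″ of longitude at this latitude = 30.92 × cos φ = 12.0576 m, so Δλ = -184.9 / 12.0576 = -15.335″.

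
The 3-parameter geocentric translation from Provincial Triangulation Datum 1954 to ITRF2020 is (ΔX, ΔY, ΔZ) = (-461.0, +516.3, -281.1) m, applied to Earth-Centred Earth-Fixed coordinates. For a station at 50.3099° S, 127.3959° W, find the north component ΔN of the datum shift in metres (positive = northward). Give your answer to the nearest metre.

The local north axis is (−sin φ cos λ, −sin φ sin λ, cos φ), giving ΔN = 215.443 − 315.637 − 179.520 = -279.71 m.

ΔN = -280 m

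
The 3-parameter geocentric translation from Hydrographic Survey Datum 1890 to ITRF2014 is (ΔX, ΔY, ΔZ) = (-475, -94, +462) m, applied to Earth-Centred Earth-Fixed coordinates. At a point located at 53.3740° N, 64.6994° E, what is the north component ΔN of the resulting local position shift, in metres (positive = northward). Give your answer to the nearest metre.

ΔN = 507 m

At φ = 53.3740°, λ = 64.6994°: sin φ = 0.802547, cos φ = 0.596589, sin λ = 0.904078, cos λ = 0.427367.
ΔN = −sin φ cos λ·ΔX − sin φ sin λ·ΔY + cos φ·ΔZ = −(0.802547)(0.427367)(-475) − (0.802547)(0.904078)(-94) + (0.596589)(462) = 506.74 m.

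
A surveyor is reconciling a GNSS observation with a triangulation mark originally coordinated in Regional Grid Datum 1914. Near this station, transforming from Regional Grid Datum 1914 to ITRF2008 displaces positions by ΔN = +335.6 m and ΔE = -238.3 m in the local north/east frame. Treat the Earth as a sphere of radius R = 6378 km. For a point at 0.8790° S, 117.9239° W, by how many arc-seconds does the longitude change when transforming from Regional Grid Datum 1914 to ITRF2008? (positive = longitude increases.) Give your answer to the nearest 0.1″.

Δλ = -7.7″

At latitude -0.8790°, cos φ = 0.999882.
One radian of longitude at latitude φ spans R cos φ, so Δλ = ΔE / (R cos φ) = -238.3 / (6378000 × 0.999882) = -3.7367e-05 rad = -7.708″.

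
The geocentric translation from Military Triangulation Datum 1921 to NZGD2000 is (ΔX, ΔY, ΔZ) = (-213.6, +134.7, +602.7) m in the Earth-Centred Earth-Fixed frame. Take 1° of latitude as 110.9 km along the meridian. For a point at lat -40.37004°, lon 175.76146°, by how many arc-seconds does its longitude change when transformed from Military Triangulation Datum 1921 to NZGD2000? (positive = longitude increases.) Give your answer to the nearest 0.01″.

Δλ = -5.05″

sin φ = -0.647722, cos φ = 0.761877, sin λ = 0.073909, cos λ = -0.997265.
East component: ΔE = −sin λ·ΔX + cos λ·ΔY = −(0.073909)(-213.6) + (-0.997265)(134.7) = -118.54 m.
1° of latitude spans 110900 m; at latitude φ, 1° of longitude spans that × cos φ = 84492.2 m, so Δλ = -118.54 / 84492.2 × 3600 = -5.051″.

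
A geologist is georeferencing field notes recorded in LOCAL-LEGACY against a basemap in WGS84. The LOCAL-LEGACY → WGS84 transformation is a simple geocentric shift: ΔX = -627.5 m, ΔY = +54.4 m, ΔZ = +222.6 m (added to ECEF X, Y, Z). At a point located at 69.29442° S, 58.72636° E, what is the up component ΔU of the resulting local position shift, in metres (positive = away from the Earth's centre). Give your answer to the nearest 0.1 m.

ΔU = -307.0 m

The local up (radial) axis is (cos φ cos λ, cos φ sin λ, sin φ), giving ΔU = -115.175 + 16.439 − 208.222 = -306.96 m.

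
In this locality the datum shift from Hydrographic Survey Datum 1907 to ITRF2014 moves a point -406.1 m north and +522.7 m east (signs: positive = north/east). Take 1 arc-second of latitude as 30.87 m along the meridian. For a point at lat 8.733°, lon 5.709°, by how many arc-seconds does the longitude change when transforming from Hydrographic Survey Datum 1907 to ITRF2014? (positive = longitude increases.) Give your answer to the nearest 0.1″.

At latitude 8.733°, cos φ = 0.988407.
1″ of longitude at this latitude = 30.87 × cos φ = 30.5121 m, so Δλ = 522.7 / 30.5121 = 17.131″.

Δλ = 17.1″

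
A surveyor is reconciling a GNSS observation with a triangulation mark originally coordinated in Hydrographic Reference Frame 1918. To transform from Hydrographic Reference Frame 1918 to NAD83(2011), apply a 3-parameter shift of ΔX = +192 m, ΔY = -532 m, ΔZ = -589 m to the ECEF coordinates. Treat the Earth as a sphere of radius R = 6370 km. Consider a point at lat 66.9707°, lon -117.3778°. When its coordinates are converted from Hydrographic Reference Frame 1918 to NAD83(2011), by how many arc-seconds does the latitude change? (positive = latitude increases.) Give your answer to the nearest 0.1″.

sin φ = 0.920305, cos φ = 0.391202, sin λ = -0.887994, cos λ = -0.459856.
North component: ΔN = −sin φ cos λ·ΔX − sin φ sin λ·ΔY + cos φ·ΔZ = −(0.920305)(-0.459856)(192) − (0.920305)(-0.887994)(-532) + (0.391202)(-589) = -583.93 m.
1° of latitude spans πR/180 = 111177 m, so Δφ = -583.93 / 111177 × 3600 = -18.908″.

Δφ = -18.9″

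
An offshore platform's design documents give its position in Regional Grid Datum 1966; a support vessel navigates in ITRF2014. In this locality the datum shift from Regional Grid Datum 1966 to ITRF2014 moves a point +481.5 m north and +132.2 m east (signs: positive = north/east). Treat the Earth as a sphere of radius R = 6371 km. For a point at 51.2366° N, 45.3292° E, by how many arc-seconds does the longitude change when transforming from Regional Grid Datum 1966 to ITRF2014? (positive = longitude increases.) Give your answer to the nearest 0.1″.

Δλ = 6.8″

At latitude 51.2366°, cos φ = 0.626106.
One radian of longitude at latitude φ spans R cos φ, so Δλ = ΔE / (R cos φ) = 132.2 / (6371000 × 0.626106) = 3.3142e-05 rad = 6.836″.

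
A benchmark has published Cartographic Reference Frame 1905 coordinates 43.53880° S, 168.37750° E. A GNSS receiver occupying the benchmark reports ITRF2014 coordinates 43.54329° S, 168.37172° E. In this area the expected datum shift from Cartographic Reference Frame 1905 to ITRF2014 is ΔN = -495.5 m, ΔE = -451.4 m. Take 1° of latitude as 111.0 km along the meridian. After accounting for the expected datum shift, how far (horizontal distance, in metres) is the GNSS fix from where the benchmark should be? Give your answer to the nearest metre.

14 m

Observed coordinate differences: Δφ = -0.00449°, Δλ = -0.00578°.
Converting to metres (1° lat = 111000 m, cos φ = 0.724908): observed ΔN = -498.4 m, observed ΔE = -465.1 m.
Subtracting the expected shift leaves a residual of -498.4 − (-495.5) = -2.9 m north and -465.1 − (-451.4) = -13.7 m east.
Residual distance = √((-2.9)² + (-13.7)²) = 14.0 m.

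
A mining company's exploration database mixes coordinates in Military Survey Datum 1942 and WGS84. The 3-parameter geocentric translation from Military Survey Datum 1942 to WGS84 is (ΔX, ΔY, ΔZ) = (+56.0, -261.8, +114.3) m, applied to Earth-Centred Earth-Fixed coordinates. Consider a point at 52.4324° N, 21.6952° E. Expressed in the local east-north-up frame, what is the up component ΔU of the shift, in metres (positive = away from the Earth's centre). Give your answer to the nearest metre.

ΔU = 63 m

The local up (radial) axis is (cos φ cos λ, cos φ sin λ, sin φ), giving ΔU = 31.724 − 59.006 + 90.598 = 63.32 m.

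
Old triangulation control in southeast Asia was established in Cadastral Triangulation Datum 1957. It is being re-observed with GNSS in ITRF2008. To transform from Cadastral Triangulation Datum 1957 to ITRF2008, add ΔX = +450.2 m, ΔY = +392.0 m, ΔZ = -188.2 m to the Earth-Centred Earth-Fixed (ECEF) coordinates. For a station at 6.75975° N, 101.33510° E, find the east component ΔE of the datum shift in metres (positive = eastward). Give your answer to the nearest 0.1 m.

ΔE = -518.5 m

At φ = 6.75975°, λ = 101.33510°: sin φ = 0.117706, cos φ = 0.993048, sin λ = 0.980494, cos λ = -0.196547.
ΔE = −sin λ·ΔX + cos λ·ΔY = −(0.980494)·(450.2) + (-0.196547)·(392.0) = -518.46 m.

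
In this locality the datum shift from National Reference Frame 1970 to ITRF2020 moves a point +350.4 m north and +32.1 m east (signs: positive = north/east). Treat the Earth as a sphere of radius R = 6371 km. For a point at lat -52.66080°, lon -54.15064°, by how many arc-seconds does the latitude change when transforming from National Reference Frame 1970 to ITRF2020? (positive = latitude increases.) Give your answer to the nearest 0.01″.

On a sphere of radius R, 1 rad of latitude = R, so Δφ = ΔN / R = 350.4 / 6371000 = 5.4999e-05 rad = 11.344″.

Δφ = 11.34″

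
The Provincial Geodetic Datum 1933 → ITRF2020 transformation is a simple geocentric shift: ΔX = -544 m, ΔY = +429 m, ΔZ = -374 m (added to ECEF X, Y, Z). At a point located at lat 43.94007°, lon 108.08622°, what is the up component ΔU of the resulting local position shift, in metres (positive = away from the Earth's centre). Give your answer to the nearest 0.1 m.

ΔU = 155.7 m

At φ = 43.94007°, λ = 108.08622°: sin φ = 0.693906, cos φ = 0.720066, sin λ = 0.950590, cos λ = -0.310448.
ΔU = cos φ cos λ·ΔX + cos φ sin λ·ΔY + sin φ·ΔZ = (0.720066)(-0.310448)(-544) + (0.720066)(0.950590)(429) + (0.693906)(-374) = 155.73 m.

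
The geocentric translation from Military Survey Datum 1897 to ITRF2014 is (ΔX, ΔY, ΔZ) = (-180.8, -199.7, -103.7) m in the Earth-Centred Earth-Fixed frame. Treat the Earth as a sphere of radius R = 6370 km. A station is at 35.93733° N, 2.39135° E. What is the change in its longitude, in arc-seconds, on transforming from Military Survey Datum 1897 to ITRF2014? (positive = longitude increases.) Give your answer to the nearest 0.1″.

Δλ = -7.7″

sin φ = 0.586900, cos φ = 0.809659, sin λ = 0.041725, cos λ = 0.999129.
East component: ΔE = −sin λ·ΔX + cos λ·ΔY = −(0.041725)(-180.8) + (0.999129)(-199.7) = -191.98 m.
1° of latitude spans πR/180 = 111177 m; at latitude φ, 1° of longitude spans that × cos φ = 90015.9 m, so Δλ = -191.98 / 90015.9 × 3600 = -7.678″.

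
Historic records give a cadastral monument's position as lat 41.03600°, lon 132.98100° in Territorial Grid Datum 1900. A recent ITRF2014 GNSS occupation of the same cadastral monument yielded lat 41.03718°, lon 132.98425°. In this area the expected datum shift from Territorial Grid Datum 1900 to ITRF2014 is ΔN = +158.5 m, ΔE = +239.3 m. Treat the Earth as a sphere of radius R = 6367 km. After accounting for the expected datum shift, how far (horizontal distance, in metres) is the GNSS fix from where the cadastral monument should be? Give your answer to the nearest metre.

Observed coordinate differences: Δφ = +0.00118°, Δλ = +0.00325°.
Converting to metres (1° lat = 111125 m, cos φ = 0.754297): observed ΔN = 131.1 m, observed ΔE = 272.4 m.
Subtracting the expected shift leaves a residual of 131.1 − (158.5) = -27.4 m north and 272.4 − (239.3) = 33.1 m east.
Residual distance = √((-27.4)² + 33.1²) = 43.0 m.

43 m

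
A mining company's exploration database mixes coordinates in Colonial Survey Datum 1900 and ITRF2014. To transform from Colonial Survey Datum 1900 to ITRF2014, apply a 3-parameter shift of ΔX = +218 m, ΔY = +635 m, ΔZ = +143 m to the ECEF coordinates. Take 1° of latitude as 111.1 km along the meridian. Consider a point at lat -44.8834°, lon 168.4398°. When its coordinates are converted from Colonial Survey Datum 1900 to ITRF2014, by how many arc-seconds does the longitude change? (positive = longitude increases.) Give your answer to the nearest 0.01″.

sin φ = -0.705666, cos φ = 0.708544, sin λ = 0.200397, cos λ = -0.979715.
East component: ΔE = −sin λ·ΔX + cos λ·ΔY = −(0.200397)(218) + (-0.979715)(635) = -665.81 m.
1° of latitude spans 111100 m; at latitude φ, 1° of longitude spans that × cos φ = 78719.3 m, so Δλ = -665.81 / 78719.3 × 3600 = -30.449″.

Δλ = -30.45″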